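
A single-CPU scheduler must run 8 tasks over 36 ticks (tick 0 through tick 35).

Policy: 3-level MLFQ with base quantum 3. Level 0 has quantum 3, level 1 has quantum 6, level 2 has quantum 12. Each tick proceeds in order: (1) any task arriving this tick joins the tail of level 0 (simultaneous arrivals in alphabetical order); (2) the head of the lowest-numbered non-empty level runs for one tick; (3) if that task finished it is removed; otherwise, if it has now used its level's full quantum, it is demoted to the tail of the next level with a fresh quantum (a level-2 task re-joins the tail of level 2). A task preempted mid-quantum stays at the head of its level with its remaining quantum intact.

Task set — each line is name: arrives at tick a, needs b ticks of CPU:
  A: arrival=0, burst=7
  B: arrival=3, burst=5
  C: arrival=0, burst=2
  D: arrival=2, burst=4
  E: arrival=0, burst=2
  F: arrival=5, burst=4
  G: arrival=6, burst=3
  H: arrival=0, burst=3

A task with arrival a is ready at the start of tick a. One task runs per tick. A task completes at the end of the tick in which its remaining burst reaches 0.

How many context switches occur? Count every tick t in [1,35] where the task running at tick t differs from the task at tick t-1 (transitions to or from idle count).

context switches = 12

t=0: L0/L1/L2 = ACEH/-/- → run A
t=1: L0/L1/L2 = ACEH/-/- → run A
t=2: L0/L1/L2 = ACEHD/-/- → run A
t=3: L0/L1/L2 = CEHDB/A/- → run C
t=4: L0/L1/L2 = CEHDB/A/- → run C
t=5: L0/L1/L2 = EHDBF/A/- → run E
t=6: L0/L1/L2 = EHDBFG/A/- → run E
t=7: L0/L1/L2 = HDBFG/A/- → run H
t=8: L0/L1/L2 = HDBFG/A/- → run H
t=9: L0/L1/L2 = HDBFG/A/- → run H
t=10: L0/L1/L2 = DBFG/A/- → run D
t=11: L0/L1/L2 = DBFG/A/- → run D
t=12: L0/L1/L2 = DBFG/A/- → run D
t=13: L0/L1/L2 = BFG/AD/- → run B
t=14: L0/L1/L2 = BFG/AD/- → run B
t=15: L0/L1/L2 = BFG/AD/- → run B
t=16: L0/L1/L2 = FG/ADB/- → run F
t=17: L0/L1/L2 = FG/ADB/- → run F
t=18: L0/L1/L2 = FG/ADB/- → run F
t=19: L0/L1/L2 = G/ADBF/- → run G
t=20: L0/L1/L2 = G/ADBF/- → run G
t=21: L0/L1/L2 = G/ADBF/- → run G
t=22: L0/L1/L2 = -/ADBF/- → run A
t=23: L0/L1/L2 = -/ADBF/- → run A
t=24: L0/L1/L2 = -/ADBF/- → run A
t=25: L0/L1/L2 = -/ADBF/- → run A
t=26: L0/L1/L2 = -/DBF/- → run D
t=27: L0/L1/L2 = -/BF/- → run B
t=28: L0/L1/L2 = -/BF/- → run B
t=29: L0/L1/L2 = -/F/- → run F
t=30: (idle)
t=31: (idle)
t=32: (idle)
t=33: (idle)
t=34: (idle)
t=35: (idle)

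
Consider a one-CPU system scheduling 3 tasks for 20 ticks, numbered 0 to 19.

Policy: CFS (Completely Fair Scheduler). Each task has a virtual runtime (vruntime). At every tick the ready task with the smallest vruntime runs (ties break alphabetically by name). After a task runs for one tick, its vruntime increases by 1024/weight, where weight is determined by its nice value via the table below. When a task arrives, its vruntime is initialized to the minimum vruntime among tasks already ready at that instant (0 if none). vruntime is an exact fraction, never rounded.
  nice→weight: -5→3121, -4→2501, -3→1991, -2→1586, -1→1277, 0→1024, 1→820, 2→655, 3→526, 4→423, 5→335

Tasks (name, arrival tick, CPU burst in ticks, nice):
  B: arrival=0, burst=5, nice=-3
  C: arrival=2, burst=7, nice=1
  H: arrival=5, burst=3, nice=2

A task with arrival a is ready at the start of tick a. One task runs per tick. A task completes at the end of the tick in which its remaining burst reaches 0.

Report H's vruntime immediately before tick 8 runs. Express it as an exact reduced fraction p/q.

vruntime(H, start of tick 8) = 4721664/1304105

t=0: vr[B=0] → run B
t=1: vr[B=1024/1991] → run B
t=2: vr[B=2048/1991 C=2048/1991] → run B
t=3: vr[B=3072/1991 C=2048/1991] → run C
t=4: vr[B=3072/1991 C=929536/408155] → run B
t=5: vr[B=4096/1991 C=929536/408155 H=4096/1991] → run B
t=6: vr[C=929536/408155 H=4096/1991] → run H
t=7: vr[C=929536/408155 H=4721664/1304105] → run C
t=8: vr[C=1439232/408155 H=4721664/1304105] → run C
t=9: vr[C=1948928/408155 H=4721664/1304105] → run H
t=10: vr[C=1948928/408155 H=6760448/1304105] → run C
t=11: vr[C=2458624/408155 H=6760448/1304105] → run H
t=12: vr[C=2458624/408155] → run C
t=13: vr[C=593664/81631] → run C
t=14: vr[C=3478016/408155] → run C
t=15: (idle)
t=16: (idle)
t=17: (idle)
t=18: (idle)
t=19: (idle)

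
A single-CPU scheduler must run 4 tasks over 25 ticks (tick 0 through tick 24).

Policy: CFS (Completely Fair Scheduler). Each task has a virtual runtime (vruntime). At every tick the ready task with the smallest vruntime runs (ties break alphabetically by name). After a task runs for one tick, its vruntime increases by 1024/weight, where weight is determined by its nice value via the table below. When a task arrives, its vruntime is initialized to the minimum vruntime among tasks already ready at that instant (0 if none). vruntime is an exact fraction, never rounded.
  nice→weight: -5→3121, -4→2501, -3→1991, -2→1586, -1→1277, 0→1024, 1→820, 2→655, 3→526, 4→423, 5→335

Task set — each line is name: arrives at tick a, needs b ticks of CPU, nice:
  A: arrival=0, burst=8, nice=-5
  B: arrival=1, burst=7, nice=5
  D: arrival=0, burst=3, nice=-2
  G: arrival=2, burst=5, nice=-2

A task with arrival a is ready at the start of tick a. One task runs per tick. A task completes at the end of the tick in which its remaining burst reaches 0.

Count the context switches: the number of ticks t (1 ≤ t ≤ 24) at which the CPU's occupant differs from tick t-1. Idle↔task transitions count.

t=0: vr[A=0 D=0] → run A
t=1: vr[A=1024/3121 B=0 D=0] → run B
t=2: vr[A=1024/3121 B=1024/335 D=0 G=0] → run D
t=3: vr[A=1024/3121 B=1024/335 D=512/793 G=0] → run G
t=4: vr[A=1024/3121 B=1024/335 D=512/793 G=512/793] → run A
t=5: vr[A=2048/3121 B=1024/335 D=512/793 G=512/793] → run D
t=6: vr[A=2048/3121 B=1024/335 D=1024/793 G=512/793] → run G
t=7: vr[A=2048/3121 B=1024/335 D=1024/793 G=1024/793] → run A
t=8: vr[A=3072/3121 B=1024/335 D=1024/793 G=1024/793] → run A
t=9: vr[A=4096/3121 B=1024/335 D=1024/793 G=1024/793] → run D
t=10: vr[A=4096/3121 B=1024/335 G=1024/793] → run G
t=11: vr[A=4096/3121 B=1024/335 G=1536/793] → run A
t=12: vr[A=5120/3121 B=1024/335 G=1536/793] → run A
t=13: vr[A=6144/3121 B=1024/335 G=1536/793] → run G
t=14: vr[A=6144/3121 B=1024/335 G=2048/793] → run A
t=15: vr[A=7168/3121 B=1024/335 G=2048/793] → run A
t=16: vr[B=1024/335 G=2048/793] → run G
t=17: vr[B=1024/335] → run B
t=18: vr[B=2048/335] → run B
t=19: vr[B=3072/335] → run B
t=20: vr[B=4096/335] → run B
t=21: vr[B=1024/67] → run B
t=22: vr[B=6144/335] → run B
t=23: (idle)
t=24: (idle)

context switches = 15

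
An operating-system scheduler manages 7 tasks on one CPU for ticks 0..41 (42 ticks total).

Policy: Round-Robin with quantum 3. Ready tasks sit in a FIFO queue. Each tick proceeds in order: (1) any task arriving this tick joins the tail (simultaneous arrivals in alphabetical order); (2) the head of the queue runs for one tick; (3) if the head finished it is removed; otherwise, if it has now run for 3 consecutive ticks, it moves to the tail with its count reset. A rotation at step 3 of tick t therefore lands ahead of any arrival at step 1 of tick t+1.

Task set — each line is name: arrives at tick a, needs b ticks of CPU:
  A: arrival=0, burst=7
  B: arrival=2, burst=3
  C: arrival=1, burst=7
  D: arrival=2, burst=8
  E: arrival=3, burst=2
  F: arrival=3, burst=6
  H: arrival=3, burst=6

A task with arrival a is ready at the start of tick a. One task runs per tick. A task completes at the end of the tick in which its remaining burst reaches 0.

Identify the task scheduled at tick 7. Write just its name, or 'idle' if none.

running at tick 7 = B

t=0: queue=[A] q_used=0 → run A
t=1: queue=[A,C] q_used=1 → run A
t=2: queue=[A,C,B,D] q_used=2 → run A
t=3: queue=[C,B,D,A,E,F,H] q_used=0 → run C
t=4: queue=[C,B,D,A,E,F,H] q_used=1 → run C
t=5: queue=[C,B,D,A,E,F,H] q_used=2 → run C
t=6: queue=[B,D,A,E,F,H,C] q_used=0 → run B
t=7: queue=[B,D,A,E,F,H,C] q_used=1 → run B
t=8: queue=[B,D,A,E,F,H,C] q_used=2 → run B
t=9: queue=[D,A,E,F,H,C] q_used=0 → run D
t=10: queue=[D,A,E,F,H,C] q_used=1 → run D
t=11: queue=[D,A,E,F,H,C] q_used=2 → run D
t=12: queue=[A,E,F,H,C,D] q_used=0 → run A
t=13: queue=[A,E,F,H,C,D] q_used=1 → run A
t=14: queue=[A,E,F,H,C,D] q_used=2 → run A
t=15: queue=[E,F,H,C,D,A] q_used=0 → run E
t=16: queue=[E,F,H,C,D,A] q_used=1 → run E
t=17: queue=[F,H,C,D,A] q_used=0 → run F
t=18: queue=[F,H,C,D,A] q_used=1 → run F
t=19: queue=[F,H,C,D,A] q_used=2 → run F
t=20: queue=[H,C,D,A,F] q_used=0 → run H
t=21: queue=[H,C,D,A,F] q_used=1 → run H
t=22: queue=[H,C,D,A,F] q_used=2 → run H
t=23: queue=[C,D,A,F,H] q_used=0 → run C
t=24: queue=[C,D,A,F,H] q_used=1 → run C
t=25: queue=[C,D,A,F,H] q_used=2 → run C
t=26: queue=[D,A,F,H,C] q_used=0 → run D
t=27: queue=[D,A,F,H,C] q_used=1 → run D
t=28: queue=[D,A,F,H,C] q_used=2 → run D
t=29: queue=[A,F,H,C,D] q_used=0 → run A
t=30: queue=[F,H,C,D] q_used=0 → run F
t=31: queue=[F,H,C,D] q_used=1 → run F
t=32: queue=[F,H,C,D] q_used=2 → run F
t=33: queue=[H,C,D] q_used=0 → run H
t=34: queue=[H,C,D] q_used=1 → run H
t=35: queue=[H,C,D] q_used=2 → run H
t=36: queue=[C,D] q_used=0 → run C
t=37: queue=[D] q_used=0 → run D
t=38: queue=[D] q_used=1 → run D
t=39: (idle)
t=40: (idle)
t=41: (idle)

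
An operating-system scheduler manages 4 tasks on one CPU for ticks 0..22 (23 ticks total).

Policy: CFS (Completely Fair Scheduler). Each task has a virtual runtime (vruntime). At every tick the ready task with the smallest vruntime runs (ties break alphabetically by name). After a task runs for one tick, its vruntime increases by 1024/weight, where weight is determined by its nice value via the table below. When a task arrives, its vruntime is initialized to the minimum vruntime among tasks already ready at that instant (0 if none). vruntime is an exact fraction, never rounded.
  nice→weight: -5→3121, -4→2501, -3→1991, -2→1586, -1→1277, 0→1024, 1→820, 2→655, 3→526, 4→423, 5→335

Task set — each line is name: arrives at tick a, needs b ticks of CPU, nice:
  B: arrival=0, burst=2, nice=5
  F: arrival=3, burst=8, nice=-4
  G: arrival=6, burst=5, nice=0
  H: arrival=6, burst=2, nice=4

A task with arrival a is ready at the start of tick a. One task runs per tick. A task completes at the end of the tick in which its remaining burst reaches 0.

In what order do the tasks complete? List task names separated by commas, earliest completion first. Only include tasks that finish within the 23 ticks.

t=0: vr[B=0] → run B
t=1: vr[B=1024/335] → run B
t=2: (idle)
t=3: vr[F=0] → run F
t=4: vr[F=1024/2501] → run F
t=5: vr[F=2048/2501] → run F
t=6: vr[F=3072/2501 G=3072/2501 H=3072/2501] → run F
t=7: vr[F=4096/2501 G=3072/2501 H=3072/2501] → run G
t=8: vr[F=4096/2501 G=5573/2501 H=3072/2501] → run H
t=9: vr[F=4096/2501 G=5573/2501 H=3860480/1057923] → run F
t=10: vr[F=5120/2501 G=5573/2501 H=3860480/1057923] → run F
t=11: vr[F=6144/2501 G=5573/2501 H=3860480/1057923] → run G
t=12: vr[F=6144/2501 G=8074/2501 H=3860480/1057923] → run F
t=13: vr[F=7168/2501 G=8074/2501 H=3860480/1057923] → run F
t=14: vr[G=8074/2501 H=3860480/1057923] → run G
t=15: vr[G=10575/2501 H=3860480/1057923] → run H
t=16: vr[G=10575/2501] → run G
t=17: vr[G=13076/2501] → run G
t=18: (idle)
t=19: (idle)
t=20: (idle)
t=21: (idle)
t=22: (idle)

completion order = B, F, H, G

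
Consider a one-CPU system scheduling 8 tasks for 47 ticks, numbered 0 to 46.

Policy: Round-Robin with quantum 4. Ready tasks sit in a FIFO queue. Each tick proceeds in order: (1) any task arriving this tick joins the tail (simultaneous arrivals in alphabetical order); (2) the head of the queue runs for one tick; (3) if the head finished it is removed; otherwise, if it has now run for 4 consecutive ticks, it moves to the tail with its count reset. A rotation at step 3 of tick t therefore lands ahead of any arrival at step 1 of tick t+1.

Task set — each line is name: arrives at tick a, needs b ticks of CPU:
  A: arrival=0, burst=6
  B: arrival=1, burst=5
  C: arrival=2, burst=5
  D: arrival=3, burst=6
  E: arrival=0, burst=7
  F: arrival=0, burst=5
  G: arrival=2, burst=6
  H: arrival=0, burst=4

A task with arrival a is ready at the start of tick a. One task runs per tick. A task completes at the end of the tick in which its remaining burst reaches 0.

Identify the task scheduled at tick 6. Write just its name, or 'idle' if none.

running at tick 6 = E

t=0: queue=[A,E,F,H] q_used=0 → run A
t=1: queue=[A,E,F,H,B] q_used=1 → run A
t=2: queue=[A,E,F,H,B,C,G] q_used=2 → run A
t=3: queue=[A,E,F,H,B,C,G,D] q_used=3 → run A
t=4: queue=[E,F,H,B,C,G,D,A] q_used=0 → run E
t=5: queue=[E,F,H,B,C,G,D,A] q_used=1 → run E
t=6: queue=[E,F,H,B,C,G,D,A] q_used=2 → run E
t=7: queue=[E,F,H,B,C,G,D,A] q_used=3 → run E
t=8: queue=[F,H,B,C,G,D,A,E] q_used=0 → run F
t=9: queue=[F,H,B,C,G,D,A,E] q_used=1 → run F
t=10: queue=[F,H,B,C,G,D,A,E] q_used=2 → run F
t=11: queue=[F,H,B,C,G,D,A,E] q_used=3 → run F
t=12: queue=[H,B,C,G,D,A,E,F] q_used=0 → run H
t=13: queue=[H,B,C,G,D,A,E,F] q_used=1 → run H
t=14: queue=[H,B,C,G,D,A,E,F] q_used=2 → run H
t=15: queue=[H,B,C,G,D,A,E,F] q_used=3 → run H
t=16: queue=[B,C,G,D,A,E,F] q_used=0 → run B
t=17: queue=[B,C,G,D,A,E,F] q_used=1 → run B
t=18: queue=[B,C,G,D,A,E,F] q_used=2 → run B
t=19: queue=[B,C,G,D,A,E,F] q_used=3 → run B
t=20: queue=[C,G,D,A,E,F,B] q_used=0 → run C
t=21: queue=[C,G,D,A,E,F,B] q_used=1 → run C
t=22: queue=[C,G,D,A,E,F,B] q_used=2 → run C
t=23: queue=[C,G,D,A,E,F,B] q_used=3 → run C
t=24: queue=[G,D,A,E,F,B,C] q_used=0 → run G
t=25: queue=[G,D,A,E,F,B,C] q_used=1 → run G
t=26: queue=[G,D,A,E,F,B,C] q_used=2 → run G
t=27: queue=[G,D,A,E,F,B,C] q_used=3 → run G
t=28: queue=[D,A,E,F,B,C,G] q_used=0 → run D
t=29: queue=[D,A,E,F,B,C,G] q_used=1 → run D
t=30: queue=[D,A,E,F,B,C,G] q_used=2 → run D
t=31: queue=[D,A,E,F,B,C,G] q_used=3 → run D
t=32: queue=[A,E,F,B,C,G,D] q_used=0 → run A
t=33: queue=[A,E,F,B,C,G,D] q_used=1 → run A
t=34: queue=[E,F,B,C,G,D] q_used=0 → run E
t=35: queue=[E,F,B,C,G,D] q_used=1 → run E
t=36: queue=[E,F,B,C,G,D] q_used=2 → run E
t=37: queue=[F,B,C,G,D] q_used=0 → run F
t=38: queue=[B,C,G,D] q_used=0 → run B
t=39: queue=[C,G,D] q_used=0 → run C
t=40: queue=[G,D] q_used=0 → run G
t=41: queue=[G,D] q_used=1 → run G
t=42: queue=[D] q_used=0 → run D
t=43: queue=[D] q_used=1 → run D
t=44: (idle)
t=45: (idle)
t=46: (idle)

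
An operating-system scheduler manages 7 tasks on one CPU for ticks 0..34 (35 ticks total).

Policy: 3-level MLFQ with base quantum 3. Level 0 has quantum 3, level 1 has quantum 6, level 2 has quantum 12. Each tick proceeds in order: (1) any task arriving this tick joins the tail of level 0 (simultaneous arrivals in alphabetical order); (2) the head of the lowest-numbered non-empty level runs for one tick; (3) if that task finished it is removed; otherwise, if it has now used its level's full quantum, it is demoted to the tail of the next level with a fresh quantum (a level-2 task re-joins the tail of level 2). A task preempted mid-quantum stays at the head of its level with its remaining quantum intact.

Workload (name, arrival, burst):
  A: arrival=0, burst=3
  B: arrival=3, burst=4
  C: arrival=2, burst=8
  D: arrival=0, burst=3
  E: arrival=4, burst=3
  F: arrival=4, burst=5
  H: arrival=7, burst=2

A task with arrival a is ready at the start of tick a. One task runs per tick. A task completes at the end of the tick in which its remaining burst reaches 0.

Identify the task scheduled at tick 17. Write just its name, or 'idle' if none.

running at tick 17 = F

t=0: L0/L1/L2 = AD/-/- → run A
t=1: L0/L1/L2 = AD/-/- → run A
t=2: L0/L1/L2 = ADC/-/- → run A
t=3: L0/L1/L2 = DCB/-/- → run D
t=4: L0/L1/L2 = DCBEF/-/- → run D
t=5: L0/L1/L2 = DCBEF/-/- → run D
t=6: L0/L1/L2 = CBEF/-/- → run C
t=7: L0/L1/L2 = CBEFH/-/- → run C
t=8: L0/L1/L2 = CBEFH/-/- → run C
t=9: L0/L1/L2 = BEFH/C/- → run B
t=10: L0/L1/L2 = BEFH/C/- → run B
t=11: L0/L1/L2 = BEFH/C/- → run B
t=12: L0/L1/L2 = EFH/CB/- → run E
t=13: L0/L1/L2 = EFH/CB/- → run E
t=14: L0/L1/L2 = EFH/CB/- → run E
t=15: L0/L1/L2 = FH/CB/- → run F
t=16: L0/L1/L2 = FH/CB/- → run F
t=17: L0/L1/L2 = FH/CB/- → run F
t=18: L0/L1/L2 = H/CBF/- → run H
t=19: L0/L1/L2 = H/CBF/- → run H
t=20: L0/L1/L2 = -/CBF/- → run C
t=21: L0/L1/L2 = -/CBF/- → run C
t=22: L0/L1/L2 = -/CBF/- → run C
t=23: L0/L1/L2 = -/CBF/- → run C
t=24: L0/L1/L2 = -/CBF/- → run C
t=25: L0/L1/L2 = -/BF/- → run B
t=26: L0/L1/L2 = -/F/- → run F
t=27: L0/L1/L2 = -/F/- → run F
t=28: (idle)
t=29: (idle)
t=30: (idle)
t=31: (idle)
t=32: (idle)
t=33: (idle)
t=34: (idle)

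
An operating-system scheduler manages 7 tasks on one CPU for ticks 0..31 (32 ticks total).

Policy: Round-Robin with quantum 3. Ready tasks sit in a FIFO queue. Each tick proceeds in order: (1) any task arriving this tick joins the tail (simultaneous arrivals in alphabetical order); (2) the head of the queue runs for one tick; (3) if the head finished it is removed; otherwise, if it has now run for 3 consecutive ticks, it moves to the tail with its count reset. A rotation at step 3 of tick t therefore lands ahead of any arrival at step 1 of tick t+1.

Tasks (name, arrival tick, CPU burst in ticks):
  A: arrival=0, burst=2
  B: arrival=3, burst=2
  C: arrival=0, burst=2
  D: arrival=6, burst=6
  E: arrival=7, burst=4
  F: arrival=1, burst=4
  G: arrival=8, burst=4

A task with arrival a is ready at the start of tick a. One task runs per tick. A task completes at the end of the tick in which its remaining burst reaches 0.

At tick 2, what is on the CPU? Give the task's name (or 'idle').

running at tick 2 = C

t=0: queue=[A,C] q_used=0 → run A
t=1: queue=[A,C,F] q_used=1 → run A
t=2: queue=[C,F] q_used=0 → run C
t=3: queue=[C,F,B] q_used=1 → run C
t=4: queue=[F,B] q_used=0 → run F
t=5: queue=[F,B] q_used=1 → run F
t=6: queue=[F,B,D] q_used=2 → run F
t=7: queue=[B,D,F,E] q_used=0 → run B
t=8: queue=[B,D,F,E,G] q_used=1 → run B
t=9: queue=[D,F,E,G] q_used=0 → run D
t=10: queue=[D,F,E,G] q_used=1 → run D
t=11: queue=[D,F,E,G] q_used=2 → run D
t=12: queue=[F,E,G,D] q_used=0 → run F
t=13: queue=[E,G,D] q_used=0 → run E
t=14: queue=[E,G,D] q_used=1 → run E
t=15: queue=[E,G,D] q_used=2 → run E
t=16: queue=[G,D,E] q_used=0 → run G
t=17: queue=[G,D,E] q_used=1 → run G
t=18: queue=[G,D,E] q_used=2 → run G
t=19: queue=[D,E,G] q_used=0 → run D
t=20: queue=[D,E,G] q_used=1 → run D
t=21: queue=[D,E,G] q_used=2 → run D
t=22: queue=[E,G] q_used=0 → run E
t=23: queue=[G] q_used=0 → run G
t=24: (idle)
t=25: (idle)
t=26: (idle)
t=27: (idle)
t=28: (idle)
t=29: (idle)
t=30: (idle)
t=31: (idle)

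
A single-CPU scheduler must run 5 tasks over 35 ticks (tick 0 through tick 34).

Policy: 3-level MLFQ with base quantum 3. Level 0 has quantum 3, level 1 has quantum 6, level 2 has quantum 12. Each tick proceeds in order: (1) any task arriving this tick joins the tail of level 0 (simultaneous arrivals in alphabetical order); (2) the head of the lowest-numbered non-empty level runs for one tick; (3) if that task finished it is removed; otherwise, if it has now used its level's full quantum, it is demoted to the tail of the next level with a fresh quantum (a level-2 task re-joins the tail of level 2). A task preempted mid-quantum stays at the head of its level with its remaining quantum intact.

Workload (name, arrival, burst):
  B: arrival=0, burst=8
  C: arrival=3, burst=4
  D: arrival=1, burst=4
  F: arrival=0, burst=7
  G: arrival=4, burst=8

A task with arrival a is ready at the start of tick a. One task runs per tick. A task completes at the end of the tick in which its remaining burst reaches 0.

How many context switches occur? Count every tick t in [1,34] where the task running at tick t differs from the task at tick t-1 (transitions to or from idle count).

t=0: L0/L1/L2 = BF/-/- → run B
t=1: L0/L1/L2 = BFD/-/- → run B
t=2: L0/L1/L2 = BFD/-/- → run B
t=3: L0/L1/L2 = FDC/B/- → run F
t=4: L0/L1/L2 = FDCG/B/- → run F
t=5: L0/L1/L2 = FDCG/B/- → run F
t=6: L0/L1/L2 = DCG/BF/- → run D
t=7: L0/L1/L2 = DCG/BF/- → run D
t=8: L0/L1/L2 = DCG/BF/- → run D
t=9: L0/L1/L2 = CG/BFD/- → run C
t=10: L0/L1/L2 = CG/BFD/- → run C
t=11: L0/L1/L2 = CG/BFD/- → run C
t=12: L0/L1/L2 = G/BFDC/- → run G
t=13: L0/L1/L2 = G/BFDC/- → run G
t=14: L0/L1/L2 = G/BFDC/- → run G
t=15: L0/L1/L2 = -/BFDCG/- → run B
t=16: L0/L1/L2 = -/BFDCG/- → run B
t=17: L0/L1/L2 = -/BFDCG/- → run B
t=18: L0/L1/L2 = -/BFDCG/- → run B
t=19: L0/L1/L2 = -/BFDCG/- → run B
t=20: L0/L1/L2 = -/FDCG/- → run F
t=21: L0/L1/L2 = -/FDCG/- → run F
t=22: L0/L1/L2 = -/FDCG/- → run F
t=23: L0/L1/L2 = -/FDCG/- → run F
t=24: L0/L1/L2 = -/DCG/- → run D
t=25: L0/L1/L2 = -/CG/- → run C
t=26: L0/L1/L2 = -/G/- → run G
t=27: L0/L1/L2 = -/G/- → run G
t=28: L0/L1/L2 = -/G/- → run G
t=29: L0/L1/L2 = -/G/- → run G
t=30: L0/L1/L2 = -/G/- → run G
t=31: (idle)
t=32: (idle)
t=33: (idle)
t=34: (idle)

context switches = 10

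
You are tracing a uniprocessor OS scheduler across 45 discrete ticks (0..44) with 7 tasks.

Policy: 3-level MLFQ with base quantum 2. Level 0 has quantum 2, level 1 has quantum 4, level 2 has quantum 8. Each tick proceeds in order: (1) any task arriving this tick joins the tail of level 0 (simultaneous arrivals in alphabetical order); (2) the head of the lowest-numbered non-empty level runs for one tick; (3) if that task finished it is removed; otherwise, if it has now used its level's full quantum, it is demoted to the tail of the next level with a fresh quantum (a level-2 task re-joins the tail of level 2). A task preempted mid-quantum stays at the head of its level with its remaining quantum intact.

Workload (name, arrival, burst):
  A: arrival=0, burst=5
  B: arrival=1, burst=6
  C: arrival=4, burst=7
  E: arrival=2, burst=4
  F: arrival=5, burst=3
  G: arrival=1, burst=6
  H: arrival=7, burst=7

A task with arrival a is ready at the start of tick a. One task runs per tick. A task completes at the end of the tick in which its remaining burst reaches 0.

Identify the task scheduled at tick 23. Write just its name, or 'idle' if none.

running at tick 23 = G

t=0: L0/L1/L2 = A/-/- → run A
t=1: L0/L1/L2 = ABG/-/- → run A
t=2: L0/L1/L2 = BGE/A/- → run B
t=3: L0/L1/L2 = BGE/A/- → run B
t=4: L0/L1/L2 = GEC/AB/- → run G
t=5: L0/L1/L2 = GECF/AB/- → run G
t=6: L0/L1/L2 = ECF/ABG/- → run E
t=7: L0/L1/L2 = ECFH/ABG/- → run E
t=8: L0/L1/L2 = CFH/ABGE/- → run C
t=9: L0/L1/L2 = CFH/ABGE/- → run C
t=10: L0/L1/L2 = FH/ABGEC/- → run F
t=11: L0/L1/L2 = FH/ABGEC/- → run F
t=12: L0/L1/L2 = H/ABGECF/- → run H
t=13: L0/L1/L2 = H/ABGECF/- → run H
t=14: L0/L1/L2 = -/ABGECFH/- → run A
t=15: L0/L1/L2 = -/ABGECFH/- → run A
t=16: L0/L1/L2 = -/ABGECFH/- → run A
t=17: L0/L1/L2 = -/BGECFH/- → run B
t=18: L0/L1/L2 = -/BGECFH/- → run B
t=19: L0/L1/L2 = -/BGECFH/- → run B
t=20: L0/L1/L2 = -/BGECFH/- → run B
t=21: L0/L1/L2 = -/GECFH/- → run G
t=22: L0/L1/L2 = -/GECFH/- → run G
t=23: L0/L1/L2 = -/GECFH/- → run G
t=24: L0/L1/L2 = -/GECFH/- → run G
t=25: L0/L1/L2 = -/ECFH/- → run E
t=26: L0/L1/L2 = -/ECFH/- → run E
t=27: L0/L1/L2 = -/CFH/- → run C
t=28: L0/L1/L2 = -/CFH/- → run C
t=29: L0/L1/L2 = -/CFH/- → run C
t=30: L0/L1/L2 = -/CFH/- → run C
t=31: L0/L1/L2 = -/FH/C → run F
t=32: L0/L1/L2 = -/H/C → run H
t=33: L0/L1/L2 = -/H/C → run H
t=34: L0/L1/L2 = -/H/C → run H
t=35: L0/L1/L2 = -/H/C → run H
t=36: L0/L1/L2 = -/-/CH → run C
t=37: L0/L1/L2 = -/-/H → run H
t=38: (idle)
t=39: (idle)
t=40: (idle)
t=41: (idle)
t=42: (idle)
t=43: (idle)
t=44: (idle)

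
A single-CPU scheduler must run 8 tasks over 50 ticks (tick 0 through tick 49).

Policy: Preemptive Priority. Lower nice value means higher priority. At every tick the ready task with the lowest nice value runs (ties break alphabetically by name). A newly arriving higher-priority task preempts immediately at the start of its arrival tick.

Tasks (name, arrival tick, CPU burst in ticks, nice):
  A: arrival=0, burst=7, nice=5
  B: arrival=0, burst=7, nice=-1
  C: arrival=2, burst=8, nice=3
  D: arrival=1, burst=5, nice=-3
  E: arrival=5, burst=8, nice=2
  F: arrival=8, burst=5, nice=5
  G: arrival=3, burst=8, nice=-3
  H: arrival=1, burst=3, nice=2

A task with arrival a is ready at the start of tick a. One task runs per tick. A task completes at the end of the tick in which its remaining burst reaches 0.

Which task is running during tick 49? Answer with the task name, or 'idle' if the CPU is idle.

t=0: ready={A,B} → run B
t=1: ready={A,B,D,H} → run D
t=2: ready={A,B,C,D,H} → run D
t=3: ready={A,B,C,D,G,H} → run D
t=4: ready={A,B,C,D,G,H} → run D
t=5: ready={A,B,C,D,E,G,H} → run D
t=6: ready={A,B,C,E,G,H} → run G
t=7: ready={A,B,C,E,G,H} → run G
t=8: ready={A,B,C,E,F,G,H} → run G
t=9: ready={A,B,C,E,F,G,H} → run G
t=10: ready={A,B,C,E,F,G,H} → run G
t=11: ready={A,B,C,E,F,G,H} → run G
t=12: ready={A,B,C,E,F,G,H} → run G
t=13: ready={A,B,C,E,F,G,H} → run G
t=14: ready={A,B,C,E,F,H} → run B
t=15: ready={A,B,C,E,F,H} → run B
t=16: ready={A,B,C,E,F,H} → run B
t=17: ready={A,B,C,E,F,H} → run B
t=18: ready={A,B,C,E,F,H} → run B
t=19: ready={A,B,C,E,F,H} → run B
t=20: ready={A,C,E,F,H} → run E
t=21: ready={A,C,E,F,H} → run E
t=22: ready={A,C,E,F,H} → run E
t=23: ready={A,C,E,F,H} → run E
t=24: ready={A,C,E,F,H} → run E
t=25: ready={A,C,E,F,H} → run E
t=26: ready={A,C,E,F,H} → run E
t=27: ready={A,C,E,F,H} → run E
t=28: ready={A,C,F,H} → run H
t=29: ready={A,C,F,H} → run H
t=30: ready={A,C,F,H} → run H
t=31: ready={A,C,F} → run C
t=32: ready={A,C,F} → run C
t=33: ready={A,C,F} → run C
t=34: ready={A,C,F} → run C
t=35: ready={A,C,F} → run C
t=36: ready={A,C,F} → run C
t=37: ready={A,C,F} → run C
t=38: ready={A,C,F} → run C
t=39: ready={A,F} → run A
t=40: ready={A,F} → run A
t=41: ready={A,F} → run A
t=42: ready={A,F} → run A
t=43: ready={A,F} → run A
t=44: ready={A,F} → run A
t=45: ready={A,F} → run A
t=46: ready={F} → run F
t=47: ready={F} → run F
t=48: ready={F} → run F
t=49: ready={F} → run F

running at tick 49 = F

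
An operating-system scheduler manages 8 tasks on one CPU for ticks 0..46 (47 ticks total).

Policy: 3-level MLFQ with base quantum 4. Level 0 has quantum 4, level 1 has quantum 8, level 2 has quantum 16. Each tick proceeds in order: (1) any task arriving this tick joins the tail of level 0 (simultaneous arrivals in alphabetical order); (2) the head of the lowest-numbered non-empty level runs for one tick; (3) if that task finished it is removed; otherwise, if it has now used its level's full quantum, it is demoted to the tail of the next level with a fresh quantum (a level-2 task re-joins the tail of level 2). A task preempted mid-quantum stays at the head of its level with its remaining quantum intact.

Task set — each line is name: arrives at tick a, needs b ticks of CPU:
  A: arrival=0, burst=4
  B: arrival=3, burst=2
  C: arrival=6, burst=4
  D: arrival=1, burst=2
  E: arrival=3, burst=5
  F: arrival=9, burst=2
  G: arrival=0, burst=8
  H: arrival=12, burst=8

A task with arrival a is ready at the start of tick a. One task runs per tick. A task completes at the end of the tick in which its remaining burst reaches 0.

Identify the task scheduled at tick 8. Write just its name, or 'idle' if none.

running at tick 8 = D

t=0: L0/L1/L2 = AG/-/- → run A
t=1: L0/L1/L2 = AGD/-/- → run A
t=2: L0/L1/L2 = AGD/-/- → run A
t=3: L0/L1/L2 = AGDBE/-/- → run A
t=4: L0/L1/L2 = GDBE/-/- → run G
t=5: L0/L1/L2 = GDBE/-/- → run G
t=6: L0/L1/L2 = GDBEC/-/- → run G
t=7: L0/L1/L2 = GDBEC/-/- → run G
t=8: L0/L1/L2 = DBEC/G/- → run D
t=9: L0/L1/L2 = DBECF/G/- → run D
t=10: L0/L1/L2 = BECF/G/- → run B
t=11: L0/L1/L2 = BECF/G/- → run B
t=12: L0/L1/L2 = ECFH/G/- → run E
t=13: L0/L1/L2 = ECFH/G/- → run E
t=14: L0/L1/L2 = ECFH/G/- → run E
t=15: L0/L1/L2 = ECFH/G/- → run E
t=16: L0/L1/L2 = CFH/GE/- → run C
t=17: L0/L1/L2 = CFH/GE/- → run C
t=18: L0/L1/L2 = CFH/GE/- → run C
t=19: L0/L1/L2 = CFH/GE/- → run C
t=20: L0/L1/L2 = FH/GE/- → run F
t=21: L0/L1/L2 = FH/GE/- → run F
t=22: L0/L1/L2 = H/GE/- → run H
t=23: L0/L1/L2 = H/GE/- → run H
t=24: L0/L1/L2 = H/GE/- → run H
t=25: L0/L1/L2 = H/GE/- → run H
t=26: L0/L1/L2 = -/GEH/- → run G
t=27: L0/L1/L2 = -/GEH/- → run G
t=28: L0/L1/L2 = -/GEH/- → run G
t=29: L0/L1/L2 = -/GEH/- → run G
t=30: L0/L1/L2 = -/EH/- → run E
t=31: L0/L1/L2 = -/H/- → run H
t=32: L0/L1/L2 = -/H/- → run H
t=33: L0/L1/L2 = -/H/- → run H
t=34: L0/L1/L2 = -/H/- → run H
t=35: (idle)
t=36: (idle)
t=37: (idle)
t=38: (idle)
t=39: (idle)
t=40: (idle)
t=41: (idle)
t=42: (idle)
t=43: (idle)
t=44: (idle)
t=45: (idle)
t=46: (idle)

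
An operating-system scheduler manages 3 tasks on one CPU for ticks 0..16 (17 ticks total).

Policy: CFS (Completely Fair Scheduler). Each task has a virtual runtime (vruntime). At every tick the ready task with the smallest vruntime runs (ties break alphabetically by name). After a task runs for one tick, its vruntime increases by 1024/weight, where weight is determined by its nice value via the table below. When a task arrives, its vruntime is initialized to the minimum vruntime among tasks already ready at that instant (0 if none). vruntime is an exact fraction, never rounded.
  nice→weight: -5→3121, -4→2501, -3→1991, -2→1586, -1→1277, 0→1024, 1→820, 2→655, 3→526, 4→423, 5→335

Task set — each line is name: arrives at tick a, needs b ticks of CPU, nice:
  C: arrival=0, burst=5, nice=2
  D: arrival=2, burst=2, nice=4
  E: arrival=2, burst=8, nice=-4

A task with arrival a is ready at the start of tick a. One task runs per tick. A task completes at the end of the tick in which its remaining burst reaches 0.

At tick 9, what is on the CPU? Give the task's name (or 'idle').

t=0: vr[C=0] → run C
t=1: vr[C=1024/655] → run C
t=2: vr[C=2048/655 D=2048/655 E=2048/655] → run C
t=3: vr[C=3072/655 D=2048/655 E=2048/655] → run D
t=4: vr[C=3072/655 D=1537024/277065 E=2048/655] → run E
t=5: vr[C=3072/655 D=1537024/277065 E=5792768/1638155] → run E
t=6: vr[C=3072/655 D=1537024/277065 E=6463488/1638155] → run E
t=7: vr[C=3072/655 D=1537024/277065 E=7134208/1638155] → run E
t=8: vr[C=3072/655 D=1537024/277065 E=7804928/1638155] → run C
t=9: vr[C=4096/655 D=1537024/277065 E=7804928/1638155] → run E
t=10: vr[C=4096/655 D=1537024/277065 E=8475648/1638155] → run E
t=11: vr[C=4096/655 D=1537024/277065 E=9146368/1638155] → run D
t=12: vr[C=4096/655 E=9146368/1638155] → run E
t=13: vr[C=4096/655 E=9817088/1638155] → run E
t=14: vr[C=4096/655] → run C
t=15: (idle)
t=16: (idle)

running at tick 9 = E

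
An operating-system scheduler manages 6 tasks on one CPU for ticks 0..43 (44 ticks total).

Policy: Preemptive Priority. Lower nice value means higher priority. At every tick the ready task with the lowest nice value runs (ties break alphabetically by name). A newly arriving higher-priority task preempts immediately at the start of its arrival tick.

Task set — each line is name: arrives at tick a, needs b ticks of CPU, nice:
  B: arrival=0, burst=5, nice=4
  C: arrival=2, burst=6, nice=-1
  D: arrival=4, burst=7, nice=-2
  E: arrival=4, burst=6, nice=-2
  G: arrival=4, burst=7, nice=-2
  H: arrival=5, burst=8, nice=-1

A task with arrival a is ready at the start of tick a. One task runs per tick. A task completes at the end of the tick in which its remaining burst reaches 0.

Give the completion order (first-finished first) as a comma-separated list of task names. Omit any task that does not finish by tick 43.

completion order = D, E, G, C, H, B

t=0: ready={B} → run B
t=1: ready={B} → run B
t=2: ready={B,C} → run C
t=3: ready={B,C} → run C
t=4: ready={B,C,D,E,G} → run D
t=5: ready={B,C,D,E,G,H} → run D
t=6: ready={B,C,D,E,G,H} → run D
t=7: ready={B,C,D,E,G,H} → run D
t=8: ready={B,C,D,E,G,H} → run D
t=9: ready={B,C,D,E,G,H} → run D
t=10: ready={B,C,D,E,G,H} → run D
t=11: ready={B,C,E,G,H} → run E
t=12: ready={B,C,E,G,H} → run E
t=13: ready={B,C,E,G,H} → run E
t=14: ready={B,C,E,G,H} → run E
t=15: ready={B,C,E,G,H} → run E
t=16: ready={B,C,E,G,H} → run E
t=17: ready={B,C,G,H} → run G
t=18: ready={B,C,G,H} → run G
t=19: ready={B,C,G,H} → run G
t=20: ready={B,C,G,H} → run G
t=21: ready={B,C,G,H} → run G
t=22: ready={B,C,G,H} → run G
t=23: ready={B,C,G,H} → run G
t=24: ready={B,C,H} → run C
t=25: ready={B,C,H} → run C
t=26: ready={B,C,H} → run C
t=27: ready={B,C,H} → run C
t=28: ready={B,H} → run H
t=29: ready={B,H} → run H
t=30: ready={B,H} → run H
t=31: ready={B,H} → run H
t=32: ready={B,H} → run H
t=33: ready={B,H} → run H
t=34: ready={B,H} → run H
t=35: ready={B,H} → run H
t=36: ready={B} → run B
t=37: ready={B} → run B
t=38: ready={B} → run B
t=39: (idle)
t=40: (idle)
t=41: (idle)
t=42: (idle)
t=43: (idle)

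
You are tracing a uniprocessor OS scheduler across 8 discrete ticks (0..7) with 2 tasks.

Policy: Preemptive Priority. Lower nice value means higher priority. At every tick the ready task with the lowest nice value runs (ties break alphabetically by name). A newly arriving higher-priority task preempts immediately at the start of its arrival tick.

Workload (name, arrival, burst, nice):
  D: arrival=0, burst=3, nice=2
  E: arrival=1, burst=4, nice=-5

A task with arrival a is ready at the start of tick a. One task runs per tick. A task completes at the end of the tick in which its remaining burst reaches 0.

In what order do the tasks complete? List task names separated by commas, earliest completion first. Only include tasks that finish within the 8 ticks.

t=0: ready={D} → run D
t=1: ready={D,E} → run E
t=2: ready={D,E} → run E
t=3: ready={D,E} → run E
t=4: ready={D,E} → run E
t=5: ready={D} → run D
t=6: ready={D} → run D
t=7: (idle)

completion order = E, D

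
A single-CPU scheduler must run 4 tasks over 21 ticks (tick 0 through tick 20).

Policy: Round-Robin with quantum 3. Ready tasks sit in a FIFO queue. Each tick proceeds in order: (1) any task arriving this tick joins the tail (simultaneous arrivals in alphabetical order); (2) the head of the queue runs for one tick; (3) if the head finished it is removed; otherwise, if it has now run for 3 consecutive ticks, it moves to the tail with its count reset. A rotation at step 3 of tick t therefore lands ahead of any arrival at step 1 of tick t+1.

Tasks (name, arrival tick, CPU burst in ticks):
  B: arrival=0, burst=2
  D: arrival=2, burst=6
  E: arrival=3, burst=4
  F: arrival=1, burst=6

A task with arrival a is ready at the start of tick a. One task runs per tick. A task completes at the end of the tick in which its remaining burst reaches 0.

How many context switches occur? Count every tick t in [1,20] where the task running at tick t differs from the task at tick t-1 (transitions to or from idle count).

context switches = 7

t=0: queue=[B] q_used=0 → run B
t=1: queue=[B,F] q_used=1 → run B
t=2: queue=[F,D] q_used=0 → run F
t=3: queue=[F,D,E] q_used=1 → run F
t=4: queue=[F,D,E] q_used=2 → run F
t=5: queue=[D,E,F] q_used=0 → run D
t=6: queue=[D,E,F] q_used=1 → run D
t=7: queue=[D,E,F] q_used=2 → run D
t=8: queue=[E,F,D] q_used=0 → run E
t=9: queue=[E,F,D] q_used=1 → run E
t=10: queue=[E,F,D] q_used=2 → run E
t=11: queue=[F,D,E] q_used=0 → run F
t=12: queue=[F,D,E] q_used=1 → run F
t=13: queue=[F,D,E] q_used=2 → run F
t=14: queue=[D,E] q_used=0 → run D
t=15: queue=[D,E] q_used=1 → run D
t=16: queue=[D,E] q_used=2 → run D
t=17: queue=[E] q_used=0 → run E
t=18: (idle)
t=19: (idle)
t=20: (idle)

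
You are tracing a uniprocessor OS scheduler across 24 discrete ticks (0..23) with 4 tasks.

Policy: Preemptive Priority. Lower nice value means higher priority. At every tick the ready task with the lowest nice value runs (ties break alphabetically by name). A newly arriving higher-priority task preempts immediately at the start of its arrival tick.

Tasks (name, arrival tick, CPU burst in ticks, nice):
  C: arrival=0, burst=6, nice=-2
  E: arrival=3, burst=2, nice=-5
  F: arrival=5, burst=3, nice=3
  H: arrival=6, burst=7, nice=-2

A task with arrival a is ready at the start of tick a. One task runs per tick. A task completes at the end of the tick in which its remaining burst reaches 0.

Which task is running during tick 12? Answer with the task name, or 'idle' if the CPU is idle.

running at tick 12 = H

t=0: ready={C} → run C
t=1: ready={C} → run C
t=2: ready={C} → run C
t=3: ready={C,E} → run E
t=4: ready={C,E} → run E
t=5: ready={C,F} → run C
t=6: ready={C,F,H} → run C
t=7: ready={C,F,H} → run C
t=8: ready={F,H} → run H
t=9: ready={F,H} → run H
t=10: ready={F,H} → run H
t=11: ready={F,H} → run H
t=12: ready={F,H} → run H
t=13: ready={F,H} → run H
t=14: ready={F,H} → run H
t=15: ready={F} → run F
t=16: ready={F} → run F
t=17: ready={F} → run F
t=18: (idle)
t=19: (idle)
t=20: (idle)
t=21: (idle)
t=22: (idle)
t=23: (idle)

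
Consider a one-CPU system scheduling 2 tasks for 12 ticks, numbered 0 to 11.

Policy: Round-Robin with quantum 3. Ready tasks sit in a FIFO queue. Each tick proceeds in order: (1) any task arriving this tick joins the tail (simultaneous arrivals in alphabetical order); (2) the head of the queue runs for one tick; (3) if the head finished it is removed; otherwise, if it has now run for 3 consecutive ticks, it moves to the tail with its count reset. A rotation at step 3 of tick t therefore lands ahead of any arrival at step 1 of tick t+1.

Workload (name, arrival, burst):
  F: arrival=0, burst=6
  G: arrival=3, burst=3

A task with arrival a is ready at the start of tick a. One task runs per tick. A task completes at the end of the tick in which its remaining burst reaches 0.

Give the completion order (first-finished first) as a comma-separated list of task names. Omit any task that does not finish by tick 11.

completion order = F, G

t=0: queue=[F] q_used=0 → run F
t=1: queue=[F] q_used=1 → run F
t=2: queue=[F] q_used=2 → run F
t=3: queue=[F,G] q_used=0 → run F
t=4: queue=[F,G] q_used=1 → run F
t=5: queue=[F,G] q_used=2 → run F
t=6: queue=[G] q_used=0 → run G
t=7: queue=[G] q_used=1 → run G
t=8: queue=[G] q_used=2 → run G
t=9: (idle)
t=10: (idle)
t=11: (idle)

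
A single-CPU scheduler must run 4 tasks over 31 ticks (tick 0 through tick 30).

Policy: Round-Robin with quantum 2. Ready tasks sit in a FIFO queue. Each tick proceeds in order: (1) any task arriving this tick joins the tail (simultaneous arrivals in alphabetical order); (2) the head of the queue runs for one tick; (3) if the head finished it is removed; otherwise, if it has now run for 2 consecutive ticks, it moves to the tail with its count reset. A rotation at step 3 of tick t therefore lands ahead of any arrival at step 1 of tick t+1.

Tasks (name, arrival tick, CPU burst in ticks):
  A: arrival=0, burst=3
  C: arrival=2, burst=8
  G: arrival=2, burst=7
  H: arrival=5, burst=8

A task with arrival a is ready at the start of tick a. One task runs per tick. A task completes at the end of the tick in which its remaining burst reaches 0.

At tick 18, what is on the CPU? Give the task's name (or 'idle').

running at tick 18 = G

t=0: queue=[A] q_used=0 → run A
t=1: queue=[A] q_used=1 → run A
t=2: queue=[A,C,G] q_used=0 → run A
t=3: queue=[C,G] q_used=0 → run C
t=4: queue=[C,G] q_used=1 → run C
t=5: queue=[G,C,H] q_used=0 → run G
t=6: queue=[G,C,H] q_used=1 → run G
t=7: queue=[C,H,G] q_used=0 → run C
t=8: queue=[C,H,G] q_used=1 → run C
t=9: queue=[H,G,C] q_used=0 → run H
t=10: queue=[H,G,C] q_used=1 → run H
t=11: queue=[G,C,H] q_used=0 → run G
t=12: queue=[G,C,H] q_used=1 → run G
t=13: queue=[C,H,G] q_used=0 → run C
t=14: queue=[C,H,G] q_used=1 → run C
t=15: queue=[H,G,C] q_used=0 → run H
t=16: queue=[H,G,C] q_used=1 → run H
t=17: queue=[G,C,H] q_used=0 → run G
t=18: queue=[G,C,H] q_used=1 → run G
t=19: queue=[C,H,G] q_used=0 → run C
t=20: queue=[C,H,G] q_used=1 → run C
t=21: queue=[H,G] q_used=0 → run H
t=22: queue=[H,G] q_used=1 → run H
t=23: queue=[G,H] q_used=0 → run G
t=24: queue=[H] q_used=0 → run H
t=25: queue=[H] q_used=1 → run H
t=26: (idle)
t=27: (idle)
t=28: (idle)
t=29: (idle)
t=30: (idle)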